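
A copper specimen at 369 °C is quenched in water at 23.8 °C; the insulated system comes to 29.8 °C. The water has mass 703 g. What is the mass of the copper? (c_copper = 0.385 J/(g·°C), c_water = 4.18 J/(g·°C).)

|Q_copper| = |Q_water|:
m×0.385×(369 − 29.8) = 703×4.18×(29.8 − 23.8)
130.59 m = 17631  ⇒  m ≈ 135 g

m ≈ 135 g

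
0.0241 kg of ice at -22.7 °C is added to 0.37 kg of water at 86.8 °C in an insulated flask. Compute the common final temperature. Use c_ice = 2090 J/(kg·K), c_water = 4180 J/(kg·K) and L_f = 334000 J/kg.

Energy balance with sensible and latent terms:
warm ice to 0 °C: 0.0241×2090×(0 − (-22.7)) = 1143.4; melt ice: 0.0241×334000 = 8049.4; warm the meltwater: 100.74 T; water: 1546.6(T − 86.8)
1647.3 T = 134245 − 9192.8 = 125052
T ≈ 75.91 °C — above 0 °C, consistent with complete melting.

T_f ≈ 75.9 °C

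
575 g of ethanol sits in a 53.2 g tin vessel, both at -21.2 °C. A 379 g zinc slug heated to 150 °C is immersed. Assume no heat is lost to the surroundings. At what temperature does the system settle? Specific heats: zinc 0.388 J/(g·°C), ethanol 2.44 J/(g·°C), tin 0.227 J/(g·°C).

T_f ≈ -5.1 °C

Taking heat into each body as positive, Σ m c ΔT = 0:
379·0.388·(T − 150) + 575·2.44·(T − (-21.2)) + 53.2·0.227·(T − (-21.2)) = 0
147.05(T − 150) + 1403(T − (-21.2)) + 12.08(T − (-21.2)) = 0
1562.1 T = -7941.8
T = -7941.8/1562.1 ≈ -5.08 °C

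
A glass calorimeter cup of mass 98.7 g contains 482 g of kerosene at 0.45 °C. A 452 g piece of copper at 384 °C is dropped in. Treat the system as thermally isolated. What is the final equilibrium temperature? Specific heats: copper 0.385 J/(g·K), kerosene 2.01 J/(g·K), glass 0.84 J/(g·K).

T_f ≈ 54.9 °C

Taking heat into each body as positive, Σ m c ΔT = 0:
452×0.385×(T − 384) + 482×2.01×(T − 0.45) + 98.7×0.84×(T − 0.45) = 0
174.02(T − 384) + 968.82(T − 0.45) + 82.91(T − 0.45) = 0
1225.7 T = 67297
T = 67297 / 1225.7 = 54.9 °C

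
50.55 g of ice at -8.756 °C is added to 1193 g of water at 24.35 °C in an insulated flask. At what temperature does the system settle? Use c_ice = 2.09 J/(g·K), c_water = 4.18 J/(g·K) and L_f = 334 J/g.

T_f ≈ 19.9 °C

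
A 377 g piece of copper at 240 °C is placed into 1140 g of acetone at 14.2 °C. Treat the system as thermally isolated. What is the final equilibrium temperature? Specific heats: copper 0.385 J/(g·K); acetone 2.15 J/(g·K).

T_f ≈ 26.8 °C

Heat lost by the copper equals heat gained by the acetone:
377×0.385×(240 − T) = 1140×2.15×(T − 14.2)
145.15(240 − T) = 2451(T − 14.2)
2596.1 T = 69639  ⇒  T ≈ 26.82 °C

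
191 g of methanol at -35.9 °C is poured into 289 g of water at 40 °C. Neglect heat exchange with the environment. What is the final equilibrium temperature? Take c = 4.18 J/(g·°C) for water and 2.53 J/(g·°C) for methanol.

T_f ≈ 18.3 °C

Setting the total heat transfer to zero:
289·4.18·(T − 40) + 191·2.53·(T − (-35.9)) = 0
1691.2 T = 30973
T = 30973/1691.2 ≈ 18.31 °C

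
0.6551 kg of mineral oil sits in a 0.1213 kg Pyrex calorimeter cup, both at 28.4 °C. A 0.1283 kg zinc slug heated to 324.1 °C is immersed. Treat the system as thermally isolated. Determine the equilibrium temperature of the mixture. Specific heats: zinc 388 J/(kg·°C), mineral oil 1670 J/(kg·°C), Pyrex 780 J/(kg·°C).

T_f ≈ 40.3 °C

Energy conservation, ΣQ = 0:
0.1283·388·(T − 324.1) + 0.6551·1670·(T − 28.4) + 0.1213·780·(T − 28.4) = 0
1238.4 T = 49891
T ≈ 40.29 °C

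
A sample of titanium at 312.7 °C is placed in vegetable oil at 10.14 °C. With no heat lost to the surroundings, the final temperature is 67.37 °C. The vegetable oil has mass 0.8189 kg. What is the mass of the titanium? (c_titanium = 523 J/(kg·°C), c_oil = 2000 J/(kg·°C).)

m ≈ 0.731 kg

|Q_titanium| = |Q_oil|:
m·523·(312.7 − 67.37) = 0.8189·2000·(67.37 − 10.14)
128308 m = 93731  ⇒  m ≈ 0.7305 kg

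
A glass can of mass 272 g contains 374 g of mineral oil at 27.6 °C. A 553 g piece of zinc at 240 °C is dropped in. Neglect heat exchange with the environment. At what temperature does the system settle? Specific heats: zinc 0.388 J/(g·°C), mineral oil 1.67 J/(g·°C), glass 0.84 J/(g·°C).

T_f ≈ 70.3 °C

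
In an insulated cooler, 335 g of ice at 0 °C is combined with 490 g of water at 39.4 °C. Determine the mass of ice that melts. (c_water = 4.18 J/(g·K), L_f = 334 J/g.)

m_melted ≈ 242 g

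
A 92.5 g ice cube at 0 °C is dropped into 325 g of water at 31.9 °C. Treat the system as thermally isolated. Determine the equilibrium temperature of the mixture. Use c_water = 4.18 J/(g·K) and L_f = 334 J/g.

T_f ≈ 7.1 °C

Heat gained plus heat lost sum to zero:
melt ice: 92.5×334 = 30895
  warm the meltwater: 386.65 T
  water: 1358.5(T − 31.9)
1745.2 T = 43336 − 30895 = 12441
T ≈ 7.13 °C — above 0 °C, consistent with complete melting.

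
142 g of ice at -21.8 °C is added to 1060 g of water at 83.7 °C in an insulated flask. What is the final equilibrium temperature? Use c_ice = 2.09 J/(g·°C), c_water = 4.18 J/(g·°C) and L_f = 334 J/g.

T_f ≈ 63.1 °C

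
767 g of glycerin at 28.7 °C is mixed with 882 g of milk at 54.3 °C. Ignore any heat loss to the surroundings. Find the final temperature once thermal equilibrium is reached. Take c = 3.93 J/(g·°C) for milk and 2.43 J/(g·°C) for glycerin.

T_f ≈ 45.3 °C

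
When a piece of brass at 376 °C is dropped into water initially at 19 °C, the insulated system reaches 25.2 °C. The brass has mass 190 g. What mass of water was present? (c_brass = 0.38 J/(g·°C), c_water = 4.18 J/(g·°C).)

m ≈ 977 g

Energy conservation, ΣQ = 0:
190×0.38×(25.2 − 376) + m×4.18×(25.2 − 19) = 0
25.92 m = 25328
m = 25328/25.92 ≈ 977.3 g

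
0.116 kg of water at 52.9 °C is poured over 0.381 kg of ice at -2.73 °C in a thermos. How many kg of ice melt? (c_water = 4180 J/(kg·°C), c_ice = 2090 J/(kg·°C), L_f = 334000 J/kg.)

m_melted ≈ 0.0703 kg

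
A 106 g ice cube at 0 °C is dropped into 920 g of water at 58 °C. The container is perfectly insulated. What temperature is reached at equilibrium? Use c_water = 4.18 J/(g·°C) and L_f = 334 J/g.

Let T be the final temperature. ΣQ_i = 0:
latent heat to melt: 106×334 = 35404; meltwater 0→T: 106×4.18×T = 443.08 T; water: 3845.6(T − 58)
4288.7 T = 223045 − 35404 = 187641
T ≈ 43.75 °C (positive, so assuming full melt was valid).

T_f ≈ 43.8 °C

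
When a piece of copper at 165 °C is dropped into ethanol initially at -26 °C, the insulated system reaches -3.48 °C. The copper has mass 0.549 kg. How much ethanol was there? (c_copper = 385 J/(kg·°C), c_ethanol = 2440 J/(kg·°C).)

|Q_copper| = |Q_ethanol|:
0.549·385·(165 − -3.48) = m·2440·(-3.48 − (-26))
54949 m = 35611  ⇒  m ≈ 0.6481 kg

m ≈ 0.648 kg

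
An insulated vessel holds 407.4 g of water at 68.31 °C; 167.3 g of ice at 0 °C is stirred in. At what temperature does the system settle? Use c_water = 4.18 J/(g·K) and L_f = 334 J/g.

Heat gained plus heat lost sum to zero:
melt ice: 167.3·334 = 55878; meltwater 0→T: 167.3·4.18·T = 699.31 T; water: 1702.9(T − 68.31)
2402.2 T = 116327 − 55878 = 60449
T ≈ 25.16 °C (positive, so assuming full melt was valid).

T_f ≈ 25.2 °C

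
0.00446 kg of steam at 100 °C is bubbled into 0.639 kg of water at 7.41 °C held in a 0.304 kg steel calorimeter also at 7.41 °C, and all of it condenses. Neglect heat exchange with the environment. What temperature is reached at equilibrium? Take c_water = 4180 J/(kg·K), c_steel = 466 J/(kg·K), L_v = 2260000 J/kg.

T_f ≈ 11.6 °C

Sum of m c ΔT and latent-heat terms is zero:
steam→water at 100 °C releases m L_v = 0.00446·2260000 = 10080
  condensate cools 100→T: 0.00446·4180·(T − 100) = 18.64(T − 100)
  water warms: 0.639·4180·(T − 7.41) = 2671(T − 7.41)
  steel cup: 0.304·466·(T − 7.41) = 141.66(T − 7.41)
2831.3 T = 10080 + 1864.3 + 20842 = 32786
T ≈ 11.58 °C — below 100 °C, confirming all the steam condensed.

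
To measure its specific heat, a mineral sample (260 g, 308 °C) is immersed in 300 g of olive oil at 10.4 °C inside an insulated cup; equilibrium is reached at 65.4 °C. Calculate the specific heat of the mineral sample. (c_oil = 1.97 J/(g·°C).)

c ≈ 0.515 J/(g·°C)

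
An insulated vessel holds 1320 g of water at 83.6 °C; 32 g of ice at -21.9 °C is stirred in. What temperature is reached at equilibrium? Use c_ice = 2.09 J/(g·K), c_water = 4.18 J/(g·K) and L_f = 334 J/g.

Conservation of energy gives ΣQ = 0:
warm ice to 0 °C: 32·2.09·(0 − (-21.9)) = 1464.7
  fusion: m_ice L_f = 32·334 = 10688
  warm the meltwater: 133.76 T
  water cools: 1320·4.18·(T − 83.6) = 5517.6(T − 83.6)
5651.4 T = 461271 − 12153 = 449119
T ≈ 79.47 °C (positive, so assuming full melt was valid).

T_f ≈ 79.5 °C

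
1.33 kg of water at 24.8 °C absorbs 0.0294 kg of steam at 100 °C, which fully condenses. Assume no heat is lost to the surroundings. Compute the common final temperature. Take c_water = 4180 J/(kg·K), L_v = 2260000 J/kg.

T_f ≈ 38.1 °C

Sum of m c ΔT and latent-heat terms is zero:
steam→water at 100 °C releases m L_v = 0.0294×2260000 = 66444; condensate cools 100→T: 0.0294×4180×(T − 100) = 122.89(T − 100); water warms: 1.33×4180×(T − 24.8) = 5559.4(T − 24.8)
5682.3 T = 66444 + 12289 + 137873 = 216606
T ≈ 38.12 °C (< 100 °C, so full condensation is consistent).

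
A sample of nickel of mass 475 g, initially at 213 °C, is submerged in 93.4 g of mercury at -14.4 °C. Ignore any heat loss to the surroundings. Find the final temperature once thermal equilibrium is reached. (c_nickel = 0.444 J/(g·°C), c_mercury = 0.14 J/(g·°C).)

T_f ≈ 199.7 °C

|Q_nickel| = |Q_mercury|:
475·0.444·(213 − T) = 93.4·0.14·(T − (-14.4))
210.9(213 − T) = 13.08(T − (-14.4))
223.98 T = 44733  ⇒  T ≈ 199.72 °C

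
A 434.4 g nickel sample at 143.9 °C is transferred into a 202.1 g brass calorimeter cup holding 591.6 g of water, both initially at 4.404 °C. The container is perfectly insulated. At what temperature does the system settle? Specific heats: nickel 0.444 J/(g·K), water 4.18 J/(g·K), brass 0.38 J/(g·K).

T_f ≈ 14.2 °C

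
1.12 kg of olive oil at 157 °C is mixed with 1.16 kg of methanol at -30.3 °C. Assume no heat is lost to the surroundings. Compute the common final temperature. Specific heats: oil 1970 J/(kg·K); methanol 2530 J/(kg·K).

T_f ≈ 50.1 °C

With ΣQ=0 the equilibrium temperature is the m·c-weighted mean:
T_f = (2206.4*157 + 2934.8*(-30.3)) / (2206.4 + 2934.8)
    = 257480 / 5141.2 ≈ 50.08 °C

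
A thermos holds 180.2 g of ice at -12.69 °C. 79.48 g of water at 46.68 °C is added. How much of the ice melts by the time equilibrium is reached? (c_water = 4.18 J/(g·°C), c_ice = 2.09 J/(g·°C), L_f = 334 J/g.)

Water can give up m c ΔT = 79.48·4.18·46.68 = 15508 J before reaching 0 °C.
Of that, 180.2·2.09·12.69 = 4779.3 J goes to bring the ice to 0 °C, leaving 10729 J.
Melting all 180.2 g of ice would need 180.2·334 = 60187 J.
Since 10729 < 60187 J, not all the ice melts; equilibrium is at 0 °C.
m_melt = 10729 / L_f = 32.12 g.

m_melted ≈ 32.1 g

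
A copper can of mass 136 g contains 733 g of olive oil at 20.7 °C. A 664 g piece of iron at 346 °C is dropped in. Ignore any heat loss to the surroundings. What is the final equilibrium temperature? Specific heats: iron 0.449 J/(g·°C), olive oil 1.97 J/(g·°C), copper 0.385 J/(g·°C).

T_f ≈ 74.7 °C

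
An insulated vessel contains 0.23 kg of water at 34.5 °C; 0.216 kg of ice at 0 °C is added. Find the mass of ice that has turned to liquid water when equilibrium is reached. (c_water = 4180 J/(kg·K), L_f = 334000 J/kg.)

Heat available from the water dropping to 0 °C: 0.23×4180×34.5 = 33168 J.
To melt every bit of ice: 0.216×334000 = 72144 J.
That's not enough to melt it all — equilibrium is at 0 °C with ice remaining.
m_melt = 33168 / L_f = 0.09931 kg.

m_melted ≈ 0.0993 kg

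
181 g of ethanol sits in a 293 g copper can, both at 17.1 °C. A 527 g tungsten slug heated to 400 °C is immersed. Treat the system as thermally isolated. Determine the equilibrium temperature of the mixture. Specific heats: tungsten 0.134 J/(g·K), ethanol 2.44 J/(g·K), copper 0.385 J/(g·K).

T_f ≈ 60.4 °C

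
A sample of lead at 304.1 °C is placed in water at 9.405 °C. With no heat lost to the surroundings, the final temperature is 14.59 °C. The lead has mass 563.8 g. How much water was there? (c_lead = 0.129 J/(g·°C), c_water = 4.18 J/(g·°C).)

m ≈ 972 g

Heat lost by the lead = heat gained by the water:
563.8×0.129×(304.1 − 14.59) = m×4.18×(14.59 − 9.405)
21.67 m = 21056  ⇒  m ≈ 971.5 g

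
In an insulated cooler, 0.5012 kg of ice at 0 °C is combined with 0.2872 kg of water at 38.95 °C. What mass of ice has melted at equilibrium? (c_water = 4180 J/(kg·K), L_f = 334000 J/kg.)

Heat available from the water dropping to 0 °C: 0.2872×4180×38.95 = 46759 J.
Melting all 0.5012 kg of ice would need 0.5012×334000 = 167401 J.
Since 46759 < 167401 J, not all the ice melts; equilibrium is at 0 °C.
m_melted×334000 = 46759  ⇒  m_melted ≈ 0.14 kg.

m_melted ≈ 0.14 kg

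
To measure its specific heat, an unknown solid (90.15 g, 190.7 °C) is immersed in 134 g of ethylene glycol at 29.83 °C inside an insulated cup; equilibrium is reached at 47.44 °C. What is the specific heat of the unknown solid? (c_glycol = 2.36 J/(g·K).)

Setting the total heat transfer to zero:
90.15×c×(47.44 − 190.7) + 134×2.36×(47.44 − 29.83) = 0
-12915 c = -5569
c = -5569/-12915 ≈ 0.4312 J/(g·K)

c ≈ 0.431 J/(g·K)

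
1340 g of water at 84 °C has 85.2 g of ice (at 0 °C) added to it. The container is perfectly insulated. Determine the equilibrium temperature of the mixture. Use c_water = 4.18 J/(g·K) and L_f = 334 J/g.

Let T be the final temperature. ΣQ_i = 0:
fusion: m_ice L_f = 85.2×334 = 28457
  warm the meltwater: 356.14 T
  water: 5601.2(T − 84)
5957.3 T = 470501 − 28457 = 442044
T ≈ 74.20 °C (positive, so assuming full melt was valid).

T_f ≈ 74.2 °C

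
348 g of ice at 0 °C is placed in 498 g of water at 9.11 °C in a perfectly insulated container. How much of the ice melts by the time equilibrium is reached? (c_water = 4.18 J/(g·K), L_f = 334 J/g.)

m_melted ≈ 56.8 g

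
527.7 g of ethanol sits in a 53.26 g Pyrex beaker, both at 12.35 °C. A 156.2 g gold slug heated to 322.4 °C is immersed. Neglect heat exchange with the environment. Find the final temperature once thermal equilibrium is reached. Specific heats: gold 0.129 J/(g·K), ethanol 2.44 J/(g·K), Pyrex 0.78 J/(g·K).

T_f ≈ 17.0 °C

Conservation of energy gives ΣQ = 0:
156.2×0.129×(T − 322.4) + 527.7×2.44×(T − 12.35) + 53.26×0.78×(T − 12.35) = 0
20.15(T − 322.4) + 1287.6(T − 12.35) + 41.54(T − 12.35) = 0
1349.3 T = 22911
T = 22911/1349.3 ≈ 16.98 °C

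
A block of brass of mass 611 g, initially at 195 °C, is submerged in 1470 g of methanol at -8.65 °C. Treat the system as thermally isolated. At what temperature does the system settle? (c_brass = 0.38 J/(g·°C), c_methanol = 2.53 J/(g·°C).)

With ΣQ=0 the equilibrium temperature is the m·c-weighted mean:
T_f = (232.18×195 + 3719.1×(-8.65)) / (232.18 + 3719.1)
    = 13105 / 3951.3 ≈ 3.32 °C

T_f ≈ 3.3 °C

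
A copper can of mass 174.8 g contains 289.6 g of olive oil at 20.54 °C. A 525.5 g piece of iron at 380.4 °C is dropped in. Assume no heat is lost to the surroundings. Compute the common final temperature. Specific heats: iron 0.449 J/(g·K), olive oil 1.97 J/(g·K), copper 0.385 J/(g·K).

Heat gained plus heat lost sum to zero:
525.5×0.449×(T − 380.4) + 289.6×1.97×(T − 20.54) + 174.8×0.385×(T − 20.54) = 0
235.95(T − 380.4) + 570.51(T − 20.54) + 67.3(T − 20.54) = 0
873.76 T = 102856
T = 102856 / 873.76 = 118 °C

T_f ≈ 117.7 °C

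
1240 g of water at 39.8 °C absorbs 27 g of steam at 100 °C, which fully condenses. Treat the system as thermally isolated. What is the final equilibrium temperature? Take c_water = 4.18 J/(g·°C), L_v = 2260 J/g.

Sum of m c ΔT and latent-heat terms is zero:
latent heat released on condensation: 27·2260 = 61020
  condensate cools 100→T: 27·4.18·(T − 100) = 112.86(T − 100)
  water warms: 1240·4.18·(T − 39.8) = 5183.2(T − 39.8)
5296.1 T = 61020 + 11286 + 206291 = 278597
T ≈ 52.60 °C (< 100 °C, so full condensation is consistent).

T_f ≈ 52.6 °C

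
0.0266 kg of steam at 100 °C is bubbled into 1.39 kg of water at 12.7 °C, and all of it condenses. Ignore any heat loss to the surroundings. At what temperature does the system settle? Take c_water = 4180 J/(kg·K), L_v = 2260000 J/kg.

Taking heat into each body as positive, Σ m c ΔT = 0:
condense steam: −0.0266×2260000 = −60116
  condensate cools 100→T: 0.0266×4180×(T − 100) = 111.19(T − 100)
  water warms: 1.39×4180×(T − 12.7) = 5810.2(T − 12.7)
5921.4 T = 60116 + 11119 + 73790 = 145024
T ≈ 24.49 °C, under the boiling point, so the assumption holds.

T_f ≈ 24.5 °C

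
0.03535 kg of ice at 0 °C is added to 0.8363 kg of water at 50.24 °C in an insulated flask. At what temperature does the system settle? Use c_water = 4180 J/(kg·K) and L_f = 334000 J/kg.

Net heat exchanged in the isolated system is zero:
fusion: m_ice L_f = 0.03535·334000 = 11807; warm the meltwater: 147.76 T; water cools: 0.8363·4180·(T − 50.24) = 3495.7(T − 50.24)
3643.5 T = 175626 − 11807 = 163819
T ≈ 44.96 °C — above 0 °C, consistent with complete melting.

T_f ≈ 45.0 °C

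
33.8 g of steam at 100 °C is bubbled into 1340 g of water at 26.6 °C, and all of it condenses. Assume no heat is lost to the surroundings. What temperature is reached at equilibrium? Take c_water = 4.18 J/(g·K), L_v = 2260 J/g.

T_f ≈ 41.7 °C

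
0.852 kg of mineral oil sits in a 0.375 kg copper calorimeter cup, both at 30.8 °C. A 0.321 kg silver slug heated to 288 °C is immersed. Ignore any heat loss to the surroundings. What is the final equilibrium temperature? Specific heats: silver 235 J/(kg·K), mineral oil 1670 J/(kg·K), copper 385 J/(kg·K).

Conservation of energy gives ΣQ = 0:
0.321·235·(T − 288) + 0.852·1670·(T − 30.8) + 0.375·385·(T − 30.8) = 0
(75.44 + 1422.8 + 144.38) T = 75.44·288 + 1422.8·30.8 + 144.38·30.8
T ≈ 42.61 °C

T_f ≈ 42.6 °C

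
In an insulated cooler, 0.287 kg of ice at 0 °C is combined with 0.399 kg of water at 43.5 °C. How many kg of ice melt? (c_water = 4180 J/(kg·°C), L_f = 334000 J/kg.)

m_melted ≈ 0.217 kg

Water can give up m c ΔT = 0.399·4180·43.5 = 72550 J before reaching 0 °C.
Melting all 0.287 kg of ice would need 0.287·334000 = 95858 J.
That's not enough to melt it all — equilibrium is at 0 °C with ice remaining.
Mass melted = 72550/334000 ≈ 0.2172 kg.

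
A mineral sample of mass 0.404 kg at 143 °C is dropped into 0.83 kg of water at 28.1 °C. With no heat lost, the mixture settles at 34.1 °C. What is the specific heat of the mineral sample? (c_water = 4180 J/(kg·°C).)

c ≈ 473 J/(kg·°C)

m_s c (T_s − T_f) = m_water c_water (T_f − T_0):
0.404·c·(143 − 34.1) = 0.83·4180·(34.1 − 28.1)
44 c = 20816  ⇒  c ≈ 473.1 J/(kg·°C)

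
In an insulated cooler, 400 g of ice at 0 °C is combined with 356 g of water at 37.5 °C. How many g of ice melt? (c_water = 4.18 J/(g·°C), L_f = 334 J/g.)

Heat available from the water dropping to 0 °C: 356×4.18×37.5 = 55803 J.
To melt every bit of ice: 400×334 = 133600 J.
That's not enough to melt it all — equilibrium is at 0 °C with ice remaining.
Mass melted = 55803/334 ≈ 167.1 g.

m_melted ≈ 167 g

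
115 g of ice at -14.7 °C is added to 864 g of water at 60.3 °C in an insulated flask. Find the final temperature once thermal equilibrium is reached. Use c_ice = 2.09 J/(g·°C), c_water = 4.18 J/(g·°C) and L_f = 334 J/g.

T_f ≈ 43.0 °C

Energy conservation, ΣQ = 0:
warm ice to 0 °C: 115×2.09×(0 − (-14.7)) = 3533.1; melt ice: 115×334 = 38410; warm the meltwater: 480.7 T; water cools: 864×4.18×(T − 60.3) = 3611.5(T − 60.3)
4092.2 T = 217775 − 41943 = 175832
T ≈ 42.97 °C (positive, so assuming full melt was valid).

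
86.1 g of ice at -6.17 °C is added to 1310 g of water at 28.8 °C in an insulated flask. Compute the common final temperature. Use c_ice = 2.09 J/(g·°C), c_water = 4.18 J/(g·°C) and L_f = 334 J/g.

T_f ≈ 21.9 °C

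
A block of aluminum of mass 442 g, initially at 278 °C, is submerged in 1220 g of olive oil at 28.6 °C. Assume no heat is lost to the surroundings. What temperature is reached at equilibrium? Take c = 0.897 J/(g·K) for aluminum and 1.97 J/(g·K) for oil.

T_f ≈ 63.9 °C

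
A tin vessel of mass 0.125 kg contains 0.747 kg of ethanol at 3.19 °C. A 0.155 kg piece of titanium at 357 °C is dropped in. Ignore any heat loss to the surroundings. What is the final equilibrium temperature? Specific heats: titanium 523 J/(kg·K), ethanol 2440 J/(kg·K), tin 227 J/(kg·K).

T_f ≈ 18.0 °C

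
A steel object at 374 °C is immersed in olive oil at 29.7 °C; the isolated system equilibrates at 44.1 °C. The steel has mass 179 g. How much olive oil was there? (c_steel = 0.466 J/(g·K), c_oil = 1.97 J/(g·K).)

Setting the total heat transfer to zero:
179·0.466·(44.1 − 374) + m·1.97·(44.1 − 29.7) = 0
28.37 m = 27518
m = 27518/28.37 ≈ 970 g

m ≈ 970 g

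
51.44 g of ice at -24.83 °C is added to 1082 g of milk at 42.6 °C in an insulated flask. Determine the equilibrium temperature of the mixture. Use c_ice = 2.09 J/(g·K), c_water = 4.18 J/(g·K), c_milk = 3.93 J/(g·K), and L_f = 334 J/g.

T_f ≈ 36.1 °C

Let T be the final temperature. ΣQ_i = 0:
ice -24.83→0 °C: 51.44·2.09·24.83 = 2669.5
  fusion: m_ice L_f = 51.44·334 = 17181
  meltwater 0→T: 51.44·4.18·T = 215.02 T
  milk: 4252.3(T − 42.6)
4467.3 T = 181146 − 19850 = 161296
T ≈ 36.11 °C. Since T > 0 °C, the all-ice-melts assumption holds.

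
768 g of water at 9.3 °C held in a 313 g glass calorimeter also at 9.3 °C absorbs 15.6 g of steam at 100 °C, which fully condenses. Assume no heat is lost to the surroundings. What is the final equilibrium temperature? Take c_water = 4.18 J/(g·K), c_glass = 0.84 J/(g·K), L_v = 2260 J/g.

Energy balance with sensible and latent terms:
steam→water at 100 °C releases m L_v = 15.6·2260 = 35256; condensate cools 100→T: 15.6·4.18·(T − 100) = 65.21(T − 100); water warms: 768·4.18·(T − 9.3) = 3210.2(T − 9.3); glass cup: 313·0.84·(T − 9.3) = 262.92(T − 9.3)
3538.4 T = 35256 + 6520.8 + 32300 = 74077
T ≈ 20.94 °C, under the boiling point, so the assumption holds.

T_f ≈ 20.9 °C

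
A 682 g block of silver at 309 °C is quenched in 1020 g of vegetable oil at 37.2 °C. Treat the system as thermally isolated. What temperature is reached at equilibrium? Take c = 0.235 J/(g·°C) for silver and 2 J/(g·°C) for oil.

T_f ≈ 57.0 °C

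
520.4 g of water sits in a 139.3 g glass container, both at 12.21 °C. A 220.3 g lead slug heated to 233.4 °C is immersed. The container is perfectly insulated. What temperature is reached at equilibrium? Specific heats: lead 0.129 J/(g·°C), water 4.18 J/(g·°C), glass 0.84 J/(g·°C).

T_f ≈ 14.9 °C

T_f = Σ m_i c_i T_i / Σ m_i c_i:
T_f = (28.42×233.4 + 2175.3×12.21 + 117.01×12.21) / (28.42 + 2175.3 + 117.01)
    = 34622 / 2320.7 ≈ 14.92 °C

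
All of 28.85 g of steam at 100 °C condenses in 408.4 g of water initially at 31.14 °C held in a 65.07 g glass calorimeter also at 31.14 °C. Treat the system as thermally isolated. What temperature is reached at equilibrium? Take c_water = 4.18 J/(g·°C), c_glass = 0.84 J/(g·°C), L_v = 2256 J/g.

T_f ≈ 70.1 °C

Taking heat into each body as positive, Σ m c ΔT = 0:
steam→water at 100 °C releases m L_v = 28.85×2256 = 65086
  condensate cools 100→T: 28.85×4.18×(T − 100) = 120.59(T − 100)
  water warms: 408.4×4.18×(T − 31.14) = 1707.1(T − 31.14)
  glass cup: 65.07×0.84×(T − 31.14) = 54.66(T − 31.14)
1882.4 T = 65086 + 12059 + 54862 = 132006
T ≈ 70.13 °C — below 100 °C, confirming all the steam condensed.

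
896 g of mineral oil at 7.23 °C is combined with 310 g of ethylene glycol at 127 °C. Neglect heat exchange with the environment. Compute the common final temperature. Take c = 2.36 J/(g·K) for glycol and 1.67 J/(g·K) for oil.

T_f ≈ 46.6 °C

Let T be the final temperature. ΣQ_i = 0:
310×2.36×(T − 127) + 896×1.67×(T − 7.23) = 0
731.6(T − 127) + 1496.3(T − 7.23) = 0
2227.9 T = 103732
T = 103732 / 2227.9 = 46.6 °C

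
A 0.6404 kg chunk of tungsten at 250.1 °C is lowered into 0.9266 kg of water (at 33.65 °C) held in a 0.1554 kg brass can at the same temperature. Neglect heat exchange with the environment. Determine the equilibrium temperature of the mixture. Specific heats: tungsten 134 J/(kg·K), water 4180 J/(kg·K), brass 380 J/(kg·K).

T_f ≈ 38.3 °C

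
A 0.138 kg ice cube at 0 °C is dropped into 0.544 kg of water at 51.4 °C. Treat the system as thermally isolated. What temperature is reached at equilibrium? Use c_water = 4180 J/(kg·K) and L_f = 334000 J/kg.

T_f ≈ 24.8 °C

Setting the total heat transfer to zero:
latent heat to melt: 0.138×334000 = 46092
  meltwater 0→T: 0.138×4180×T = 576.84 T
  water: 2273.9(T − 51.4)
2850.8 T = 116879 − 46092 = 70787
T ≈ 24.83 °C — above 0 °C, consistent with complete melting.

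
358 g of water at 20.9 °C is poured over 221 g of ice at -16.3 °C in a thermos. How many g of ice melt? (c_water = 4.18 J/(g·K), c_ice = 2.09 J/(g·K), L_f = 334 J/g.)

Heat available from the water dropping to 0 °C: 358×4.18×20.9 = 31276 J.
Warming the ice to 0 °C takes 221×2.09×16.3 = 7528.8 J, leaving 23747 J for melting.
Fully melting the ice requires m_ice L_f = 221×334 = 73814 J.
That's not enough to melt it all — equilibrium is at 0 °C with ice remaining.
Mass melted = 23747/334 ≈ 71.1 g.

m_melted ≈ 71.1 g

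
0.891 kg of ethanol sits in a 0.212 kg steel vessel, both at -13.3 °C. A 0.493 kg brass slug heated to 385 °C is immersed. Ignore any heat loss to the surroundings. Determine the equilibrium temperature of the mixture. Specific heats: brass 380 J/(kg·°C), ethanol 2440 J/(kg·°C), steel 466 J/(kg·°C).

With ΣQ=0 the equilibrium temperature is the m·c-weighted mean:
T_f = (187.34*385 + 2174*(-13.3) + 98.79*(-13.3)) / (187.34 + 2174 + 98.79)
    = 41897 / 2460.2 ≈ 17.03 °C

T_f ≈ 17.0 °C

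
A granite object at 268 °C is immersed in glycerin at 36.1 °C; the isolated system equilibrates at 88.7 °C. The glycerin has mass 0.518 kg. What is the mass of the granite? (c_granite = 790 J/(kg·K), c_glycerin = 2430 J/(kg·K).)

m ≈ 0.467 kg

Conservation of energy gives ΣQ = 0:
m·790·(88.7 − 268) + 0.518·2430·(88.7 − 36.1) = 0
-141647 m = -66210
m = -66210/-141647 ≈ 0.4674 kg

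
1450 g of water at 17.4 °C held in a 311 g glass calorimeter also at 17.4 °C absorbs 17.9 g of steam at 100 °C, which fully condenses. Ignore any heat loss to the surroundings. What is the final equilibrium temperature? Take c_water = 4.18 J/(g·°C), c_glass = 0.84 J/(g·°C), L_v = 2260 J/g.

T_f ≈ 24.7 °C

Sum of m c ΔT and latent-heat terms is zero:
steam→water at 100 °C releases m L_v = 17.9×2260 = 40454
  condensate cools 100→T: 17.9×4.18×(T − 100) = 74.82(T − 100)
  original water: 6061(T − 17.4)
  cup: 261.24(T − 17.4)
6397.1 T = 40454 + 7482.2 + 110007 = 157943
T ≈ 24.69 °C — below 100 °C, confirming all the steam condensed.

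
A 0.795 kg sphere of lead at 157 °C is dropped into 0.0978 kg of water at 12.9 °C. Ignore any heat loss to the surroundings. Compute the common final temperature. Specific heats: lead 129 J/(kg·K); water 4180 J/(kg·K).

T_f ≈ 41.8 °C

Heat lost by the lead equals heat gained by the water:
0.795×129×(157 − T) = 0.0978×4180×(T − 12.9)
102.56(157 − T) = 408.8(T − 12.9)
511.36 T = 21375  ⇒  T ≈ 41.80 °C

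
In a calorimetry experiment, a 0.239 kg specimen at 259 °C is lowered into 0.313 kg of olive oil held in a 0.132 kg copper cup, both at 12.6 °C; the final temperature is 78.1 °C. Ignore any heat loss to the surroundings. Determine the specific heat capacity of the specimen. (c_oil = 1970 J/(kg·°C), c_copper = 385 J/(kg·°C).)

c ≈ 1010 J/(kg·°C)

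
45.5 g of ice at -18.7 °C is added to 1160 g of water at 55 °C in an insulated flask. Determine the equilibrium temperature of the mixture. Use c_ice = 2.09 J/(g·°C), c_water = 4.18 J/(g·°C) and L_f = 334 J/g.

Energy conservation, ΣQ = 0:
warm ice to 0 °C: 45.5·2.09·(0 − (-18.7)) = 1778.3; melt ice: 45.5·334 = 15197; meltwater 0→T: 45.5·4.18·T = 190.19 T; water: 4848.8(T − 55)
5039 T = 266684 − 16975 = 249709
T ≈ 49.56 °C — above 0 °C, consistent with complete melting.

T_f ≈ 49.6 °C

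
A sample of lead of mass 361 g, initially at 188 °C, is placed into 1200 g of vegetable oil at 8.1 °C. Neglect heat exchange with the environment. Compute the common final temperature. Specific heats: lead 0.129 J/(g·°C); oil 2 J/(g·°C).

T_f ≈ 11.5 °C

Heat lost by the lead equals heat gained by the oil:
361×0.129×(188 − T) = 1200×2×(T − 8.1)
46.57(188 − T) = 2400(T − 8.1)
2446.6 T = 28195  ⇒  T ≈ 11.52 °C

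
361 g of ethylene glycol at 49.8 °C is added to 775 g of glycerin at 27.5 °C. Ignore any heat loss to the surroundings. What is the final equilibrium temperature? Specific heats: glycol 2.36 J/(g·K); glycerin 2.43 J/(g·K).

T_f ≈ 34.4 °C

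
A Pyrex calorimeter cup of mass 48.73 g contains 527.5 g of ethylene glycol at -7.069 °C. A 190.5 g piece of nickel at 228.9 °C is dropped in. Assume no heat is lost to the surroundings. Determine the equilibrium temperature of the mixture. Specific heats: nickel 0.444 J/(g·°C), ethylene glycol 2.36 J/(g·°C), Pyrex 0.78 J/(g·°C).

T_f ≈ 7.5 °C

Energy conservation, ΣQ = 0:
190.5·0.444·(T − 228.9) + 527.5·2.36·(T − (-7.069)) + 48.73·0.78·(T − (-7.069)) = 0
84.58(T − 228.9) + 1244.9(T − (-7.069)) + 38.01(T − (-7.069)) = 0
(84.58 + 1244.9 + 38.01) T = 84.58·228.9 + 1244.9·(-7.069) + 38.01·(-7.069)
T = 10292 / 1367.5 = 7.53 °C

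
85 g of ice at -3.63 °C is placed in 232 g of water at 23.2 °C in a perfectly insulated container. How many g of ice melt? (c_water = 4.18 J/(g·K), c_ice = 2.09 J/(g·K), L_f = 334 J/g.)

m_melted ≈ 65.4 g

Cooling the water to 0 °C releases 232·4.18·23.2 = 22498 J.
Warming the ice to 0 °C takes 85·2.09·3.63 = 644.87 J, leaving 21854 J for melting.
Fully melting the ice requires m_ice L_f = 85·334 = 28390 J.
Since 21854 < 28390 J, not all the ice melts; equilibrium is at 0 °C.
m_melt = 21854 / L_f = 65.43 g.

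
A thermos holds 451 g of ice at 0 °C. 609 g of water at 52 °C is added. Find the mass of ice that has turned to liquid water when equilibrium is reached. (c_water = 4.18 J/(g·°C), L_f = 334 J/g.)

m_melted ≈ 396 g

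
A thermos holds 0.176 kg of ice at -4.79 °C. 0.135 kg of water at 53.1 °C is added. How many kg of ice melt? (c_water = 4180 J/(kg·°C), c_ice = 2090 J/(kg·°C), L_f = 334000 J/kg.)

m_melted ≈ 0.0844 kg

Water can give up m c ΔT = 0.135×4180×53.1 = 29964 J before reaching 0 °C.
Warming the ice to 0 °C takes 0.176×2090×4.79 = 1762 J, leaving 28202 J for melting.
To melt every bit of ice: 0.176×334000 = 58784 J.
28202 J < 58784 J, so only part of the ice melts and the system sits at 0 °C.
Mass melted = 28202/334000 ≈ 0.08444 kg.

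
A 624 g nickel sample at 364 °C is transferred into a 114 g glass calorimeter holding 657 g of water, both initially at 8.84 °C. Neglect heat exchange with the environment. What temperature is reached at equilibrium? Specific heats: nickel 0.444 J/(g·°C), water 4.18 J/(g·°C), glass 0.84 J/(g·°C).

T_f ≈ 40.4 °C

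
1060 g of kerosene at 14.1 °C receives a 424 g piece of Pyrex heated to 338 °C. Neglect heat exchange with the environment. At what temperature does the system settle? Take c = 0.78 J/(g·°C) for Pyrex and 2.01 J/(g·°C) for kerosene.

T_f ≈ 57.6 °C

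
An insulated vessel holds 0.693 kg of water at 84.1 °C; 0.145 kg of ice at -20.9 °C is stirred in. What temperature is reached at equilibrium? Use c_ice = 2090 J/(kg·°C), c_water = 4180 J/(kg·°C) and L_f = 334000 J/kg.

Setting the total heat transfer to zero:
ice -20.9→0 °C: 0.145×2090×20.9 = 6333.7; fusion: m_ice L_f = 0.145×334000 = 48430; meltwater 0→T: 0.145×4180×T = 606.1 T; water: 2896.7(T − 84.1)
3502.8 T = 243616 − 54764 = 188852
T ≈ 53.91 °C. Since T > 0 °C, the all-ice-melts assumption holds.

T_f ≈ 53.9 °C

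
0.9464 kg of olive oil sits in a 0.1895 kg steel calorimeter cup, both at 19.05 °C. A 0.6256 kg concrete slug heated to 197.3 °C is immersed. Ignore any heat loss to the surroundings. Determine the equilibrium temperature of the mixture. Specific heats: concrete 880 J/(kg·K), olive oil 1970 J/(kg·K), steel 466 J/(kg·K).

T_f is the heat-capacity-weighted average of the initial temperatures:
T_f = (550.53·197.3 + 1864.4·19.05 + 88.31·19.05) / (550.53 + 1864.4 + 88.31)
    = 145818 / 2503.2 ≈ 58.25 °C

T_f ≈ 58.3 °C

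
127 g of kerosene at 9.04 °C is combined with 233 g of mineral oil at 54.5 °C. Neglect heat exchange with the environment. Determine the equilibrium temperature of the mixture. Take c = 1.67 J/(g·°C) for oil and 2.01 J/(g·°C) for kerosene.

T_f ≈ 36.5 °C

Set heat shed by the hot body equal to heat absorbed by the cold body:
233*1.67*(54.5 − T) = 127*2.01*(T − 9.04)
389.11(54.5 − T) = 255.27(T − 9.04)
644.38 T = 23514  ⇒  T ≈ 36.49 °C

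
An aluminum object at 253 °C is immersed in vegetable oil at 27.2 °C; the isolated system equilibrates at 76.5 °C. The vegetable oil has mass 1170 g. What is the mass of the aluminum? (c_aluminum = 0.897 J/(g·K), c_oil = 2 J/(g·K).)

m ≈ 729 g

Let T be the final temperature. ΣQ_i = 0:
m·0.897·(76.5 − 253) + 1170·2·(76.5 − 27.2) = 0
-158.32 m = -115362
m = -115362/-158.32 ≈ 728.7 g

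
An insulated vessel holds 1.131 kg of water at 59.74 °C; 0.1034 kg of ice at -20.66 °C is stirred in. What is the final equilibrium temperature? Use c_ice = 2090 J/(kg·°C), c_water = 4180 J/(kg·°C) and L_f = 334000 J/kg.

Sum of m c ΔT and latent-heat terms is zero:
warm ice to 0 °C: 0.1034·2090·(0 − (-20.66)) = 4464.7
  fusion: m_ice L_f = 0.1034·334000 = 34536
  warm the meltwater: 432.21 T
  water: 4727.6(T − 59.74)
5159.8 T = 282426 − 39000 = 243425
T ≈ 47.18 °C. Since T > 0 °C, the all-ice-melts assumption holds.

T_f ≈ 47.2 °C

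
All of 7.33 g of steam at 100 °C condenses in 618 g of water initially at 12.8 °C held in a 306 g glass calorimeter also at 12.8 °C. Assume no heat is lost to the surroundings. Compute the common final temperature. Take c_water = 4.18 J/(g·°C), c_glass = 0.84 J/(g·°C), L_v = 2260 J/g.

T_f ≈ 19.5 °C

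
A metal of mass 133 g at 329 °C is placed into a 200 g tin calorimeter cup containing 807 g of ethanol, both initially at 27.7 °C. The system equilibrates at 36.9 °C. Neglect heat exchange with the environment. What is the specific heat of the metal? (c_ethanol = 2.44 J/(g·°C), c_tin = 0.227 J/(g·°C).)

Energy conservation, ΣQ = 0:
133·c·(36.9 − 329) + 807·2.44·(36.9 − 27.7) + 200·0.227·(36.9 − 27.7) = 0
-38849 c = -18533
c = -18533/-38849 ≈ 0.4771 J/(g·°C)

c ≈ 0.477 J/(g·°C)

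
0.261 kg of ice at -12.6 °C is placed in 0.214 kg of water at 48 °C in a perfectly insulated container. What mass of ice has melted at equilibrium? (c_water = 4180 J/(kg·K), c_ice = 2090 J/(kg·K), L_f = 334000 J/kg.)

m_melted ≈ 0.108 kg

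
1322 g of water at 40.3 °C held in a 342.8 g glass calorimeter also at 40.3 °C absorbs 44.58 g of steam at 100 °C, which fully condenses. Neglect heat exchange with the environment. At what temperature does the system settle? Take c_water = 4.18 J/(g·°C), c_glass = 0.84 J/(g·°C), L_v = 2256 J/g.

T_f ≈ 58.9 °C

Conservation of energy gives ΣQ = 0:
condense steam: −44.58×2256 = −100572; condensate cools 100→T: 44.58×4.18×(T − 100) = 186.34(T − 100); water warms: 1322×4.18×(T − 40.3) = 5526(T − 40.3); cup: 287.95(T − 40.3)
6000.3 T = 100572 + 18634 + 234301 = 353508
T ≈ 58.92 °C — below 100 °C, confirming all the steam condensed.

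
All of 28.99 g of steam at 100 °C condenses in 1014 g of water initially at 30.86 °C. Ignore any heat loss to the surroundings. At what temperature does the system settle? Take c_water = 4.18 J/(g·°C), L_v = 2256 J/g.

T_f ≈ 47.8 °C

Heat gained plus heat lost sum to zero:
latent heat released on condensation: 28.99×2256 = 65401; condensed water 100 °C→T: 121.18(T − 100); water warms: 1014×4.18×(T − 30.86) = 4238.5(T − 30.86)
4359.7 T = 65401 + 12118 + 130801 = 208320
T ≈ 47.78 °C, under the boiling point, so the assumption holds.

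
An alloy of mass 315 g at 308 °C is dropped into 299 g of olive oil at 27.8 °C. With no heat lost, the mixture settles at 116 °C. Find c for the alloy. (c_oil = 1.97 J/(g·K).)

Heat lost by the alloy = heat gained by the oil:
315×c×(308 − 116) = 299×1.97×(116 − 27.8)
60480 c = 51952  ⇒  c ≈ 0.859 J/(g·K)

c ≈ 0.859 J/(g·K)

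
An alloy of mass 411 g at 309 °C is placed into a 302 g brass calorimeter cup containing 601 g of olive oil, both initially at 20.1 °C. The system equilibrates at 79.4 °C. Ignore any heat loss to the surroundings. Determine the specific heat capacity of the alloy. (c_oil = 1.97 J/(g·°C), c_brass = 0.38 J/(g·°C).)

c ≈ 0.816 J/(g·°C)

Heat gained plus heat lost sum to zero:
411·c·(79.4 − 309) + 601·1.97·(79.4 − 20.1) + 302·0.38·(79.4 − 20.1) = 0
-94366 c = -77015
c = -77015/-94366 ≈ 0.8161 J/(g·°C)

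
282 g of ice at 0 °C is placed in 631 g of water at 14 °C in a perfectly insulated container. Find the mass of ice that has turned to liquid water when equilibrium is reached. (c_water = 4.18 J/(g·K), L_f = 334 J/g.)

m_melted ≈ 111 g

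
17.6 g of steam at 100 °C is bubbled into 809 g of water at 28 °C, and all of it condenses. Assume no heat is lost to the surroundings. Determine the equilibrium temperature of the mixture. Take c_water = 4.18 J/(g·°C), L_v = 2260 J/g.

Net heat exchanged in the isolated system is zero:
steam→water at 100 °C releases m L_v = 17.6·2260 = 39776
  condensed water 100 °C→T: 73.57(T − 100)
  water warms: 809·4.18·(T − 28) = 3381.6(T − 28)
3455.2 T = 39776 + 7356.8 + 94685 = 141818
T ≈ 41.04 °C — below 100 °C, confirming all the steam condensed.

T_f ≈ 41.0 °C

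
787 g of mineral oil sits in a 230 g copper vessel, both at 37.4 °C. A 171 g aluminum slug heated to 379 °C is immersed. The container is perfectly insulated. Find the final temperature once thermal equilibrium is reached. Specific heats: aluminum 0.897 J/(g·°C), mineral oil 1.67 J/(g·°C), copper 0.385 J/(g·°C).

T_f ≈ 71.1 °C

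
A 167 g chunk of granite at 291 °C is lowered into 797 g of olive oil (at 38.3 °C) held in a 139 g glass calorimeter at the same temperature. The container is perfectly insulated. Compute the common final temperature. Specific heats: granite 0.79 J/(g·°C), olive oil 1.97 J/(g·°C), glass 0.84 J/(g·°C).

Setting the total heat transfer to zero:
167*0.79*(T − 291) + 797*1.97*(T − 38.3) + 139*0.84*(T − 38.3) = 0
131.93(T − 291) + 1570.1(T − 38.3) + 116.76(T − 38.3) = 0
(131.93 + 1570.1 + 116.76) T = 131.93*291 + 1570.1*38.3 + 116.76*38.3
T = 102998 / 1818.8 = 56.6 °C

T_f ≈ 56.6 °C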